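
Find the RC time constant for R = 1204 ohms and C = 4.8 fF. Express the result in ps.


Step 1: tau = R * C
Step 2: tau = 1204 * 4.8 fF = 1204 * 4.8e-15 F
Step 3: tau = 5.7792e-12 s = 5.7792 ps

5.7792


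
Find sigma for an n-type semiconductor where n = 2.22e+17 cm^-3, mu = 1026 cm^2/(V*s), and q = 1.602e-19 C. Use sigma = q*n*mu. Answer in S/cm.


Step 1: sigma = q * n * mu
Step 2: sigma = 1.602e-19 * 2.22e+17 * 1026
Step 3: sigma = 3.649e+01 S/cm

3.649e+01


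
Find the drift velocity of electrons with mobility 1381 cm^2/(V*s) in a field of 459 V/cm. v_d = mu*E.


Step 1: v_d = mu * E
Step 2: v_d = 1381 * 459 = 633879
Step 3: v_d = 6.34e+05 cm/s

6.34e+05


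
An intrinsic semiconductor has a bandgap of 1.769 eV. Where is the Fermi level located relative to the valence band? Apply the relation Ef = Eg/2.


Step 1: For an intrinsic semiconductor, the Fermi level sits at midgap.
Step 2: Ef = Eg / 2 = 1.769 / 2 = 0.8845 eV

0.8845


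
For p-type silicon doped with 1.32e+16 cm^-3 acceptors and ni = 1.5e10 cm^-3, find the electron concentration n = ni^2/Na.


Step 1: Majority hole concentration p ≈ Na = 1.32e+16 cm^-3
Step 2: n = ni^2 / Na = (1.5e10)^2 / 1.32e+16
Step 3: n = 1.70e+04 cm^-3

1.70e+04


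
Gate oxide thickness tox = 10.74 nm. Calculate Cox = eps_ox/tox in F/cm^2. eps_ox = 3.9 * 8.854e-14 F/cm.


Step 1: eps_ox = 3.9 * 8.854e-14 = 3.45306e-13 F/cm
Step 2: tox in cm = 10.74 nm * 1e-7 = 1.0740e-06 cm
Step 3: Cox = 3.45306e-13 / 1.0740e-06 = 3.22e-07 F/cm^2

3.22e-07


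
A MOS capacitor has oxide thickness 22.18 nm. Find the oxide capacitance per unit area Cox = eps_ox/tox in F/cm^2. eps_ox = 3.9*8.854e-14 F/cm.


Step 1: eps_ox = 3.9 * 8.854e-14 = 3.45306e-13 F/cm
Step 2: tox in cm = 22.18 nm * 1e-7 = 2.2180e-06 cm
Step 3: Cox = 3.45306e-13 / 2.2180e-06 = 1.56e-07 F/cm^2

1.56e-07


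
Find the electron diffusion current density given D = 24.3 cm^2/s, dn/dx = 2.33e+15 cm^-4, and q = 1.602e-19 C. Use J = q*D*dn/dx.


Step 1: J = q * D * (dn/dx)
Step 2: J = 1.602e-19 * 24.3 * 2.33e+15
Step 3: J = 9.07e-03 A/cm^2

9.07e-03


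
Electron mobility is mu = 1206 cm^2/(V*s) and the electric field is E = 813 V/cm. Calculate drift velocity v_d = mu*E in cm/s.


Step 1: v_d = mu * E
Step 2: v_d = 1206 * 813 = 980478
Step 3: v_d = 9.80e+05 cm/s

9.80e+05


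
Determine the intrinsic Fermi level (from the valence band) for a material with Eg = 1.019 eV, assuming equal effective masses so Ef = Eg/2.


Step 1: For an intrinsic semiconductor, the Fermi level sits at midgap.
Step 2: Ef = Eg / 2 = 1.019 / 2 = 0.5095 eV

0.5095


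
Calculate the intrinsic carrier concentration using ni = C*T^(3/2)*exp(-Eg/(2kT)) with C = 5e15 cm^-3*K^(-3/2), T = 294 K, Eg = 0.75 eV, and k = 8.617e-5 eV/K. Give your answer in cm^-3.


Step 1: Compute kT = 8.617e-5 * 294 = 0.02533398 eV
Step 2: Exponent = -Eg/(2kT) = -0.75/(2*0.02533398) = -14.80225
Step 3: T^(3/2) = 294^1.5 = 5041.05
Step 4: ni = 5e15 * 5041.05 * exp(-14.80225) = 9.40e+12 cm^-3

9.40e+12


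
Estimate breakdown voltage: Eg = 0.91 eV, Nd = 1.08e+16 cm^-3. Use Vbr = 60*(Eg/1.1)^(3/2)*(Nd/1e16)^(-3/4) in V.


Step 1: Eg/1.1 = 0.91/1.1 = 0.827273
Step 2: (Eg/1.1)^1.5 = 0.827273^1.5 = 0.752442
Step 3: (Nd/1e16)^(-0.75) = (1.08)^(-0.75) = 0.943913
Step 4: Vbr = 60 * 0.752442 * 0.943913 = 42.6 V

42.6


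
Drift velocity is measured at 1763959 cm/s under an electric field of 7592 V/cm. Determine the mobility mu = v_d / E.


Step 1: mu = v_d / E
Step 2: mu = 1763959 / 7592
Step 3: mu = 232.34 cm^2/(V*s)

232.34


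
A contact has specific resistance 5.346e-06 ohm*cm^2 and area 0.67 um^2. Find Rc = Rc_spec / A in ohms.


Step 1: Convert area to cm^2: 0.67 um^2 = 6.7000e-09 cm^2
Step 2: Rc = Rc_spec / A = 5.346e-06 / 6.7000e-09
Step 3: Rc = 7.98e+02 ohms

7.98e+02


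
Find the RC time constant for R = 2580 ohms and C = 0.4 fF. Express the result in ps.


Step 1: tau = R * C
Step 2: tau = 2580 * 0.4 fF = 2580 * 4.0e-16 F
Step 3: tau = 1.032e-12 s = 1.032 ps

1.032


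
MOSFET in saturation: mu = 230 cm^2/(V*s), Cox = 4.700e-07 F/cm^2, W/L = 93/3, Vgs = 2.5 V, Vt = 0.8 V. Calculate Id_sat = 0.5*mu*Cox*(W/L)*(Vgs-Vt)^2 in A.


Step 1: Overdrive voltage Vov = Vgs - Vt = 2.5 - 0.8 = 1.7 V
Step 2: W/L = 93/3 = 31
Step 3: Id = 0.5 * 230 * 4.700e-07 * 31 * 1.7^2
Step 4: Id = 4.84e-03 A

4.84e-03


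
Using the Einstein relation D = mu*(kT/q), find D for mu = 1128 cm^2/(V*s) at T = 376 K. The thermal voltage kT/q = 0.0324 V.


Step 1: D = mu * (kT/q)
Step 2: D = 1128 * 0.0324
Step 3: D = 36.55 cm^2/s

36.55


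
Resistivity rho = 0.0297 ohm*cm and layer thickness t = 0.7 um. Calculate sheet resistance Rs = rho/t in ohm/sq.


Step 1: Convert thickness to cm: t = 0.7 um = 7.0000e-05 cm
Step 2: Rs = rho / t = 0.0297 / 7.0000e-05
Step 3: Rs = 424.3 ohm/sq

424.3


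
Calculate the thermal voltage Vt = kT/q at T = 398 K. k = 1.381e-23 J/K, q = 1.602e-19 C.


Step 1: kT = 1.381e-23 * 398 = 5.49638e-21 J
Step 2: Vt = kT/q = 5.49638e-21 / 1.602e-19
Step 3: Vt = 0.03431 V

0.03431


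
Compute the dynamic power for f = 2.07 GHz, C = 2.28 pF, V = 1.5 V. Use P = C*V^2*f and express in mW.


Step 1: V^2 = 1.5^2 = 2.25 V^2
Step 2: P = C*V^2*f = 2.28e-12 F * 2.25 * 2.07e9 Hz
Step 3: P = 1.06191e-02 W
Step 4: P = 10.619 mW

10.619


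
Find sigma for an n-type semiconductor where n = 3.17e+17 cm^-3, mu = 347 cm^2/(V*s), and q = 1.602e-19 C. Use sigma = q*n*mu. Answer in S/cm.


Step 1: sigma = q * n * mu
Step 2: sigma = 1.602e-19 * 3.17e+17 * 347
Step 3: sigma = 1.762e+01 S/cm

1.762e+01


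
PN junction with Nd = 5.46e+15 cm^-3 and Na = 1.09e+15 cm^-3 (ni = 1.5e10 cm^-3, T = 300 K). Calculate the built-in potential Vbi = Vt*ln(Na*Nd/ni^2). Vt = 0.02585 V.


Step 1: Compute Na*Nd/ni^2 = 1.09e+15 * 5.46e+15 / (1.5e10)^2 = 2.6451e+10
Step 2: ln(2.6451e+10) = 23.9986
Step 3: Vbi = 0.02585 * 23.9986 = 0.62 V

0.62


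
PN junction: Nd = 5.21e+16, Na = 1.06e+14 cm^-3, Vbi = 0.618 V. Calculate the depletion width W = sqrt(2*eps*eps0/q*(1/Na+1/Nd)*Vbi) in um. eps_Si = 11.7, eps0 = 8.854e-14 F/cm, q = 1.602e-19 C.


Step 1: 1/Na + 1/Nd = 1/1.06e+14 + 1/5.21e+16 = 9.45316e-15
Step 2: 2*eps*eps0/q = 2*11.7*8.854e-14/1.602e-19 = 1.293281e+07
Step 3: W^2 = 1.293281e+07 * 9.45316e-15 * 0.618 = 7.55542e-08
Step 4: W = sqrt(7.55542e-08) = 2.749e-04 cm = 2.749 um

2.749


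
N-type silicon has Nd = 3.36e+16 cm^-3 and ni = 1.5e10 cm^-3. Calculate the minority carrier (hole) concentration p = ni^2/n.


Step 1: Since Nd >> ni, n ≈ Nd = 3.36e+16 cm^-3
Step 2: p = ni^2 / n = (1.5e10)^2 / 3.36e+16
Step 3: p = 2.25e20 / 3.36e+16 = 6.70e+03 cm^-3

6.70e+03


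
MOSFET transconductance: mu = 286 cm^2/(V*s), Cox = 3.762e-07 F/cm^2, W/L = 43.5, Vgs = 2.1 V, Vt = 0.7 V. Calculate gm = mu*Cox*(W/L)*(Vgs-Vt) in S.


Step 1: Vov = Vgs - Vt = 2.1 - 0.7 = 1.4 V
Step 2: gm = mu * Cox * (W/L) * Vov
Step 3: gm = 286 * 3.762e-07 * 43.5 * 1.4 = 6.55e-03 S

6.55e-03


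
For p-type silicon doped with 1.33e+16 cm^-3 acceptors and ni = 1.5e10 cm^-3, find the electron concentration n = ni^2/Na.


Step 1: Majority hole concentration p ≈ Na = 1.33e+16 cm^-3
Step 2: n = ni^2 / Na = (1.5e10)^2 / 1.33e+16
Step 3: n = 1.69e+04 cm^-3

1.69e+04


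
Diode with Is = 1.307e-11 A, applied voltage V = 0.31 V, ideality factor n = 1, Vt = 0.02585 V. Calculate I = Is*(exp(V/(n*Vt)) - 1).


Step 1: V/(n*Vt) = 0.31/(1*0.02585) = 11.9923
Step 2: exp(11.9923) = 1.6151e+05
Step 3: I = 1.307e-11 * (1.6151e+05 - 1) = 2.11e-06 A

2.11e-06


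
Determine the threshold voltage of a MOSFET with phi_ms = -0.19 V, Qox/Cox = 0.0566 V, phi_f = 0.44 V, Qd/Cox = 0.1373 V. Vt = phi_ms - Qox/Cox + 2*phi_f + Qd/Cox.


Step 1: Vt = phi_ms - Qox/Cox + 2*phi_f + Qd/Cox
Step 2: Vt = -0.19 - 0.0566 + 2*0.44 + 0.1373
Step 3: Vt = -0.19 - 0.0566 + 0.88 + 0.1373
Step 4: Vt = 0.7707 V

0.7707


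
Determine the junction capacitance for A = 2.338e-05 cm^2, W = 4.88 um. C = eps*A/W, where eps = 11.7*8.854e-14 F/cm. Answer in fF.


Step 1: eps_Si = 11.7 * 8.854e-14 = 1.035918e-12 F/cm
Step 2: W in cm = 4.88 * 1e-4 = 4.88e-04 cm
Step 3: C = 1.035918e-12 * 2.338e-05 / 4.88e-04 = 4.963066e-14 F
Step 4: C = 49.63 fF

49.63


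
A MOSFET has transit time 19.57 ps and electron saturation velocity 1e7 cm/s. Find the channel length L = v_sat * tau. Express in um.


Step 1: tau in seconds = 19.57 ps * 1e-12 = 1.9570e-11 s
Step 2: L = v_sat * tau = 1e7 * 1.9570e-11 = 1.9570e-04 cm
Step 3: L in um = 1.9570e-04 * 1e4 = 1.957 um

1.957


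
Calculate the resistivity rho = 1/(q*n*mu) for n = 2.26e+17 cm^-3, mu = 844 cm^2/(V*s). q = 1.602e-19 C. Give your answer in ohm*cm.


Step 1: sigma = q * n * mu = 1.602e-19 * 2.26e+17 * 844 = 3.05572e+01 S/cm
Step 2: rho = 1 / sigma = 1 / 3.05572e+01 = 0.03273 ohm*cm

0.03273


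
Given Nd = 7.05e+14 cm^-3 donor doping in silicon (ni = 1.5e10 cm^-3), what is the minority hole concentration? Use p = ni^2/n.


Step 1: Since Nd >> ni, n ≈ Nd = 7.05e+14 cm^-3
Step 2: p = ni^2 / n = (1.5e10)^2 / 7.05e+14
Step 3: p = 2.25e20 / 7.05e+14 = 3.19e+05 cm^-3

3.19e+05


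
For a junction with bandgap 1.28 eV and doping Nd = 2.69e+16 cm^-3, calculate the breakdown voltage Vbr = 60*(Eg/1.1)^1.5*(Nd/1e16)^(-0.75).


Step 1: Eg/1.1 = 1.28/1.1 = 1.163636
Step 2: (Eg/1.1)^1.5 = 1.163636^1.5 = 1.255237
Step 3: (Nd/1e16)^(-0.75) = (2.69)^(-0.75) = 0.476086
Step 4: Vbr = 60 * 1.255237 * 0.476086 = 35.9 V

35.9


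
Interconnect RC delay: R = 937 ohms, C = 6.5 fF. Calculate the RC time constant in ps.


Step 1: tau = R * C
Step 2: tau = 937 * 6.5 fF = 937 * 6.5e-15 F
Step 3: tau = 6.0905e-12 s = 6.0905 ps

6.0905


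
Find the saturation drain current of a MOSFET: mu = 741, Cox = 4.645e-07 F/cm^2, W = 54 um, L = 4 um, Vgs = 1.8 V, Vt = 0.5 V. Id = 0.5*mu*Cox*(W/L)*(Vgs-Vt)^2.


Step 1: Overdrive voltage Vov = Vgs - Vt = 1.8 - 0.5 = 1.3 V
Step 2: W/L = 54/4 = 13.5
Step 3: Id = 0.5 * 741 * 4.645e-07 * 13.5 * 1.3^2
Step 4: Id = 3.93e-03 A

3.93e-03


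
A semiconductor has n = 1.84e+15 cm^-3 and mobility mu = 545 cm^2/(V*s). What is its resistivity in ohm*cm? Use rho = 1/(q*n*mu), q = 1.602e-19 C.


Step 1: sigma = q * n * mu = 1.602e-19 * 1.84e+15 * 545 = 1.60649e-01 S/cm
Step 2: rho = 1 / sigma = 1 / 1.60649e-01 = 6.225 ohm*cm

6.225


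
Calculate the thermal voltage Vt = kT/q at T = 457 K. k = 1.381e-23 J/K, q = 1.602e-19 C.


Step 1: kT = 1.381e-23 * 457 = 6.31117e-21 J
Step 2: Vt = kT/q = 6.31117e-21 / 1.602e-19
Step 3: Vt = 0.0394 V

0.0394


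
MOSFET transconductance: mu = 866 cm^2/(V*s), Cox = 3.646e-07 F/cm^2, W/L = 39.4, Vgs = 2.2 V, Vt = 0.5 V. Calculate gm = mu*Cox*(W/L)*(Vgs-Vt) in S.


Step 1: Vov = Vgs - Vt = 2.2 - 0.5 = 1.7 V
Step 2: gm = mu * Cox * (W/L) * Vov
Step 3: gm = 866 * 3.646e-07 * 39.4 * 1.7 = 2.11e-02 S

2.11e-02


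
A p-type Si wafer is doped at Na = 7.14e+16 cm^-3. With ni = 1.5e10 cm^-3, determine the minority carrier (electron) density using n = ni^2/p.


Step 1: Majority hole concentration p ≈ Na = 7.14e+16 cm^-3
Step 2: n = ni^2 / Na = (1.5e10)^2 / 7.14e+16
Step 3: n = 3.15e+03 cm^-3

3.15e+03


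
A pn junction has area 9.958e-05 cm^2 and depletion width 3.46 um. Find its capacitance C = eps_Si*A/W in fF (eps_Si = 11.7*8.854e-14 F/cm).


Step 1: eps_Si = 11.7 * 8.854e-14 = 1.035918e-12 F/cm
Step 2: W in cm = 3.46 * 1e-4 = 3.46e-04 cm
Step 3: C = 1.035918e-12 * 9.958e-05 / 3.46e-04 = 2.981408e-13 F
Step 4: C = 298.14 fF

298.14


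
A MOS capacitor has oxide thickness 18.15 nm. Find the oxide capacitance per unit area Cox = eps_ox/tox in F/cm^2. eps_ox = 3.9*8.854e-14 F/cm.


Step 1: eps_ox = 3.9 * 8.854e-14 = 3.45306e-13 F/cm
Step 2: tox in cm = 18.15 nm * 1e-7 = 1.8150e-06 cm
Step 3: Cox = 3.45306e-13 / 1.8150e-06 = 1.90e-07 F/cm^2

1.90e-07


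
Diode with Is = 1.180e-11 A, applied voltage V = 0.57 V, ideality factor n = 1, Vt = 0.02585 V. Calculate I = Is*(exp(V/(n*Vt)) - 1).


Step 1: V/(n*Vt) = 0.57/(1*0.02585) = 22.0503
Step 2: exp(22.0503) = 3.7698e+09
Step 3: I = 1.180e-11 * (3.7698e+09 - 1) = 4.45e-02 A

4.45e-02


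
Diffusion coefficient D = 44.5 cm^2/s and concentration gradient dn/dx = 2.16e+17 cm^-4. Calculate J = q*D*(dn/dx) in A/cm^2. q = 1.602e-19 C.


Step 1: J = q * D * (dn/dx)
Step 2: J = 1.602e-19 * 44.5 * 2.16e+17
Step 3: J = 1.54e+00 A/cm^2

1.54e+00


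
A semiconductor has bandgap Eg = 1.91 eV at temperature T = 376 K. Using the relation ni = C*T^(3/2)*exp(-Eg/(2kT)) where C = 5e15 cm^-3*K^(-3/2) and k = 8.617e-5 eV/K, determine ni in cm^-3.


Step 1: Compute kT = 8.617e-5 * 376 = 0.03239992 eV
Step 2: Exponent = -Eg/(2kT) = -1.91/(2*0.03239992) = -29.47538
Step 3: T^(3/2) = 376^1.5 = 7290.91
Step 4: ni = 5e15 * 7290.91 * exp(-29.47538) = 5.76e+06 cm^-3

5.76e+06


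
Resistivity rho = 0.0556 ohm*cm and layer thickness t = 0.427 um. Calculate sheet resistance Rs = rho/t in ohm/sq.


Step 1: Convert thickness to cm: t = 0.427 um = 4.2700e-05 cm
Step 2: Rs = rho / t = 0.0556 / 4.2700e-05
Step 3: Rs = 1302.1 ohm/sq

1302.1


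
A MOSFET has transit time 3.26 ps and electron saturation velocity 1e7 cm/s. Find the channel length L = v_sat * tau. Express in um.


Step 1: tau in seconds = 3.26 ps * 1e-12 = 3.2600e-12 s
Step 2: L = v_sat * tau = 1e7 * 3.2600e-12 = 3.2600e-05 cm
Step 3: L in um = 3.2600e-05 * 1e4 = 0.326 um

0.326


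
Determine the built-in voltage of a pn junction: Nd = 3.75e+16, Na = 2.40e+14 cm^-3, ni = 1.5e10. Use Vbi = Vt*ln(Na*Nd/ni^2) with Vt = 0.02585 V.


Step 1: Compute Na*Nd/ni^2 = 2.40e+14 * 3.75e+16 / (1.5e10)^2 = 4.0000e+10
Step 2: ln(4.0000e+10) = 24.4121
Step 3: Vbi = 0.02585 * 24.4121 = 0.631 V

0.631


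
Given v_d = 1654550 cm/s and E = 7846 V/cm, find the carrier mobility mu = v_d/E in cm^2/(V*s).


Step 1: mu = v_d / E
Step 2: mu = 1654550 / 7846
Step 3: mu = 210.88 cm^2/(V*s)

210.88


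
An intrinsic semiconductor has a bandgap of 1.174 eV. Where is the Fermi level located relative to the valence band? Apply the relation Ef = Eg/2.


Step 1: For an intrinsic semiconductor, the Fermi level sits at midgap.
Step 2: Ef = Eg / 2 = 1.174 / 2 = 0.587 eV

0.587


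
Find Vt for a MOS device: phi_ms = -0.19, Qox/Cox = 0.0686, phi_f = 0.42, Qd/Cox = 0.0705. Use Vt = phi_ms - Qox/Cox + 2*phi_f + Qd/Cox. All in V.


Step 1: Vt = phi_ms - Qox/Cox + 2*phi_f + Qd/Cox
Step 2: Vt = -0.19 - 0.0686 + 2*0.42 + 0.0705
Step 3: Vt = -0.19 - 0.0686 + 0.84 + 0.0705
Step 4: Vt = 0.6519 V

0.6519


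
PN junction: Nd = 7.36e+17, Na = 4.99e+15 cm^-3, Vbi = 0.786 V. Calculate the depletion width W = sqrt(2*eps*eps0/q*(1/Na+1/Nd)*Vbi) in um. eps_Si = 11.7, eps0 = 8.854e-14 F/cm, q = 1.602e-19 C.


Step 1: 1/Na + 1/Nd = 1/4.99e+15 + 1/7.36e+17 = 2.01759e-16
Step 2: 2*eps*eps0/q = 2*11.7*8.854e-14/1.602e-19 = 1.293281e+07
Step 3: W^2 = 1.293281e+07 * 2.01759e-16 * 0.786 = 2.05092e-09
Step 4: W = sqrt(2.05092e-09) = 4.529e-05 cm = 0.4529 um

0.4529


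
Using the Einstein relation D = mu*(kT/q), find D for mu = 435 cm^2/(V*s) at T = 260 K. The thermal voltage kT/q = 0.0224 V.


Step 1: D = mu * (kT/q)
Step 2: D = 435 * 0.0224
Step 3: D = 9.74 cm^2/s

9.74


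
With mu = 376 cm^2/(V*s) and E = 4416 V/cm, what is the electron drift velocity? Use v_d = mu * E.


Step 1: v_d = mu * E
Step 2: v_d = 376 * 4416 = 1660416
Step 3: v_d = 1.66e+06 cm/s

1.66e+06


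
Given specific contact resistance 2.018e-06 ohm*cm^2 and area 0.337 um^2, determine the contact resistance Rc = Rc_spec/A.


Step 1: Convert area to cm^2: 0.337 um^2 = 3.3700e-09 cm^2
Step 2: Rc = Rc_spec / A = 2.018e-06 / 3.3700e-09
Step 3: Rc = 5.99e+02 ohms

5.99e+02


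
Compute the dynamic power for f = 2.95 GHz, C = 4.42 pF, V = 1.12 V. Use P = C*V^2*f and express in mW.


Step 1: V^2 = 1.12^2 = 1.2544 V^2
Step 2: P = C*V^2*f = 4.42e-12 F * 1.2544 * 2.95e9 Hz
Step 3: P = 1.63561216e-02 W
Step 4: P = 16.356 mW

16.356


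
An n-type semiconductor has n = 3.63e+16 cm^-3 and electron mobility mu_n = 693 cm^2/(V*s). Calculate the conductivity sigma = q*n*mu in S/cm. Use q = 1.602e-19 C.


Step 1: sigma = q * n * mu
Step 2: sigma = 1.602e-19 * 3.63e+16 * 693
Step 3: sigma = 4.030e+00 S/cm

4.030e+00


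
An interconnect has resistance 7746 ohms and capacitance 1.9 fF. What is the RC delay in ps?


Step 1: tau = R * C
Step 2: tau = 7746 * 1.9 fF = 7746 * 1.9e-15 F
Step 3: tau = 1.47174e-11 s = 14.7174 ps

14.7174


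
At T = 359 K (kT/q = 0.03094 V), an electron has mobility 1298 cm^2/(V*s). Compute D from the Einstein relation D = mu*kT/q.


Step 1: D = mu * (kT/q)
Step 2: D = 1298 * 0.03094
Step 3: D = 40.16 cm^2/s

40.16


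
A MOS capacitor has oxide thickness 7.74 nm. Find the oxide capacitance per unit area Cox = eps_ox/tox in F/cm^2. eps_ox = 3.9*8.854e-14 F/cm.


Step 1: eps_ox = 3.9 * 8.854e-14 = 3.45306e-13 F/cm
Step 2: tox in cm = 7.74 nm * 1e-7 = 7.7400e-07 cm
Step 3: Cox = 3.45306e-13 / 7.7400e-07 = 4.46e-07 F/cm^2

4.46e-07


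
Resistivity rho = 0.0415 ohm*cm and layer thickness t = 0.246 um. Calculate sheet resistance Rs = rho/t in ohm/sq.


Step 1: Convert thickness to cm: t = 0.246 um = 2.4600e-05 cm
Step 2: Rs = rho / t = 0.0415 / 2.4600e-05
Step 3: Rs = 1687.0 ohm/sq

1687.0


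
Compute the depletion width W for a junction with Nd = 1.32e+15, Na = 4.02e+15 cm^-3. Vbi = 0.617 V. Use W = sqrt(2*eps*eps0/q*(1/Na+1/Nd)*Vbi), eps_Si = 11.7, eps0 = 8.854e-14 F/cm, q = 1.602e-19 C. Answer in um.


Step 1: 1/Na + 1/Nd = 1/4.02e+15 + 1/1.32e+15 = 1.00633e-15
Step 2: 2*eps*eps0/q = 2*11.7*8.854e-14/1.602e-19 = 1.293281e+07
Step 3: W^2 = 1.293281e+07 * 1.00633e-15 * 0.617 = 8.03005e-09
Step 4: W = sqrt(8.03005e-09) = 8.961e-05 cm = 0.8961 um

0.8961


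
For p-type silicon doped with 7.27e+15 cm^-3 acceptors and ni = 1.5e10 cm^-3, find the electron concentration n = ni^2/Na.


Step 1: Majority hole concentration p ≈ Na = 7.27e+15 cm^-3
Step 2: n = ni^2 / Na = (1.5e10)^2 / 7.27e+15
Step 3: n = 3.09e+04 cm^-3

3.09e+04


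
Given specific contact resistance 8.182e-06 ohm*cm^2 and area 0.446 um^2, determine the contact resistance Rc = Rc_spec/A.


Step 1: Convert area to cm^2: 0.446 um^2 = 4.4600e-09 cm^2
Step 2: Rc = Rc_spec / A = 8.182e-06 / 4.4600e-09
Step 3: Rc = 1.83e+03 ohms

1.83e+03


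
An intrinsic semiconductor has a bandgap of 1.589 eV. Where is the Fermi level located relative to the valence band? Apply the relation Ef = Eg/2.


Step 1: For an intrinsic semiconductor, the Fermi level sits at midgap.
Step 2: Ef = Eg / 2 = 1.589 / 2 = 0.7945 eV

0.7945


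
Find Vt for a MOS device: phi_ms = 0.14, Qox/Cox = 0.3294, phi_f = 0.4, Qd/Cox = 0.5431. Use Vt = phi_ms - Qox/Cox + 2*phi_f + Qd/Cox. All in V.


Step 1: Vt = phi_ms - Qox/Cox + 2*phi_f + Qd/Cox
Step 2: Vt = 0.14 - 0.3294 + 2*0.4 + 0.5431
Step 3: Vt = 0.14 - 0.3294 + 0.8 + 0.5431
Step 4: Vt = 1.1537 V

1.1537


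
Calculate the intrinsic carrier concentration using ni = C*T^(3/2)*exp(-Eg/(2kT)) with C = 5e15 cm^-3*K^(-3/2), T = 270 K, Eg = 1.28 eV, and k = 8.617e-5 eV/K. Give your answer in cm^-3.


Step 1: Compute kT = 8.617e-5 * 270 = 0.0232659 eV
Step 2: Exponent = -Eg/(2kT) = -1.28/(2*0.0232659) = -27.50807
Step 3: T^(3/2) = 270^1.5 = 4436.55
Step 4: ni = 5e15 * 4436.55 * exp(-27.50807) = 2.51e+07 cm^-3

2.51e+07


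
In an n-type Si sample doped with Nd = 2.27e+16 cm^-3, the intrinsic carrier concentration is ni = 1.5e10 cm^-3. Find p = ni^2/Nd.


Step 1: Since Nd >> ni, n ≈ Nd = 2.27e+16 cm^-3
Step 2: p = ni^2 / n = (1.5e10)^2 / 2.27e+16
Step 3: p = 2.25e20 / 2.27e+16 = 9.91e+03 cm^-3

9.91e+03


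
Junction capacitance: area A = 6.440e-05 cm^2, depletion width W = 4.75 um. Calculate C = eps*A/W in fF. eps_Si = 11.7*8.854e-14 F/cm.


Step 1: eps_Si = 11.7 * 8.854e-14 = 1.035918e-12 F/cm
Step 2: W in cm = 4.75 * 1e-4 = 4.75e-04 cm
Step 3: C = 1.035918e-12 * 6.440e-05 / 4.75e-04 = 1.404487e-13 F
Step 4: C = 140.45 fF

140.45


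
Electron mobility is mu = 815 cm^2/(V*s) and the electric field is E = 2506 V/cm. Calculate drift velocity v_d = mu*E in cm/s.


Step 1: v_d = mu * E
Step 2: v_d = 815 * 2506 = 2042390
Step 3: v_d = 2.04e+06 cm/s

2.04e+06


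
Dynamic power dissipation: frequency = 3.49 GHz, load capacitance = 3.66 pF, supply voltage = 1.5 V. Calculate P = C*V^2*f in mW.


Step 1: V^2 = 1.5^2 = 2.25 V^2
Step 2: P = C*V^2*f = 3.66e-12 F * 2.25 * 3.49e9 Hz
Step 3: P = 2.874015e-02 W
Step 4: P = 28.74 mW

28.74


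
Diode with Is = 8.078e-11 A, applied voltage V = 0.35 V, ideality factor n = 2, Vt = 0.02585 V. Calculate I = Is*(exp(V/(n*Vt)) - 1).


Step 1: V/(n*Vt) = 0.35/(2*0.02585) = 6.7698
Step 2: exp(6.7698) = 8.7114e+02
Step 3: I = 8.078e-11 * (8.7114e+02 - 1) = 7.03e-08 A

7.03e-08


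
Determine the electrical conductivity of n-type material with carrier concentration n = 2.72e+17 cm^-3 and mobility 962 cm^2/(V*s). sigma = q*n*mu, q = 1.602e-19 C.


Step 1: sigma = q * n * mu
Step 2: sigma = 1.602e-19 * 2.72e+17 * 962
Step 3: sigma = 4.192e+01 S/cm

4.192e+01


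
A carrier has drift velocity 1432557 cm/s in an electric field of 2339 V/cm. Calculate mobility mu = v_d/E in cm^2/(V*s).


Step 1: mu = v_d / E
Step 2: mu = 1432557 / 2339
Step 3: mu = 612.47 cm^2/(V*s)

612.47


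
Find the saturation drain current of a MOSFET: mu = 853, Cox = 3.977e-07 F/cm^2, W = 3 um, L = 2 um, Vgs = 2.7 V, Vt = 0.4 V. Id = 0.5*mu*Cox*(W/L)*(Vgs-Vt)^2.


Step 1: Overdrive voltage Vov = Vgs - Vt = 2.7 - 0.4 = 2.3 V
Step 2: W/L = 3/2 = 1.5
Step 3: Id = 0.5 * 853 * 3.977e-07 * 1.5 * 2.3^2
Step 4: Id = 1.35e-03 A

1.35e-03


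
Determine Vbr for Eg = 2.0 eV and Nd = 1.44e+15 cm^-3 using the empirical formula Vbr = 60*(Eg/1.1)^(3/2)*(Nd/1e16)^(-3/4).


Step 1: Eg/1.1 = 2.0/1.1 = 1.818182
Step 2: (Eg/1.1)^1.5 = 1.818182^1.5 = 2.451636
Step 3: (Nd/1e16)^(-0.75) = (0.144)^(-0.75) = 4.277875
Step 4: Vbr = 60 * 2.451636 * 4.277875 = 629.3 V

629.3


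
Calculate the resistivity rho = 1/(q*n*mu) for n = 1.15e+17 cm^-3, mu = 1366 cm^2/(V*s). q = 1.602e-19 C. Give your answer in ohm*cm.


Step 1: sigma = q * n * mu = 1.602e-19 * 1.15e+17 * 1366 = 2.51658e+01 S/cm
Step 2: rho = 1 / sigma = 1 / 2.51658e+01 = 0.03974 ohm*cm

0.03974


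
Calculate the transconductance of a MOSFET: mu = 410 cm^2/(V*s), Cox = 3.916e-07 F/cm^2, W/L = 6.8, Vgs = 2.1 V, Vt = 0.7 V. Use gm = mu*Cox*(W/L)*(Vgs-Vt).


Step 1: Vov = Vgs - Vt = 2.1 - 0.7 = 1.4 V
Step 2: gm = mu * Cox * (W/L) * Vov
Step 3: gm = 410 * 3.916e-07 * 6.8 * 1.4 = 1.53e-03 S

1.53e-03


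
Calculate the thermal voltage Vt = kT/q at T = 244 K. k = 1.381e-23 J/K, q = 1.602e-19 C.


Step 1: kT = 1.381e-23 * 244 = 3.36964e-21 J
Step 2: Vt = kT/q = 3.36964e-21 / 1.602e-19
Step 3: Vt = 0.02103 V

0.02103


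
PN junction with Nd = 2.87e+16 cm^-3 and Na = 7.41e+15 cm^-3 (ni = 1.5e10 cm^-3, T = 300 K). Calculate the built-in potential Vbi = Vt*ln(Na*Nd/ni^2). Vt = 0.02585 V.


Step 1: Compute Na*Nd/ni^2 = 7.41e+15 * 2.87e+16 / (1.5e10)^2 = 9.4519e+11
Step 2: ln(9.4519e+11) = 27.5747
Step 3: Vbi = 0.02585 * 27.5747 = 0.713 V

0.713


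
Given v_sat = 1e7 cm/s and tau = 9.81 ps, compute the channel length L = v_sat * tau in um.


Step 1: tau in seconds = 9.81 ps * 1e-12 = 9.8100e-12 s
Step 2: L = v_sat * tau = 1e7 * 9.8100e-12 = 9.8100e-05 cm
Step 3: L in um = 9.8100e-05 * 1e4 = 0.981 um

0.981


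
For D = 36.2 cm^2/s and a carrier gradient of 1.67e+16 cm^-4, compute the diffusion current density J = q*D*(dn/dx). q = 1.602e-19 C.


Step 1: J = q * D * (dn/dx)
Step 2: J = 1.602e-19 * 36.2 * 1.67e+16
Step 3: J = 9.68e-02 A/cm^2

9.68e-02


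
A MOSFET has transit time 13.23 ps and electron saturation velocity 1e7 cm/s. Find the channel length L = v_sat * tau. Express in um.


Step 1: tau in seconds = 13.23 ps * 1e-12 = 1.3230e-11 s
Step 2: L = v_sat * tau = 1e7 * 1.3230e-11 = 1.3230e-04 cm
Step 3: L in um = 1.3230e-04 * 1e4 = 1.323 um

1.323


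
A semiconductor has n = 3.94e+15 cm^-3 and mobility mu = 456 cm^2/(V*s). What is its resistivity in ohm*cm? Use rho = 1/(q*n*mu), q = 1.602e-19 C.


Step 1: sigma = q * n * mu = 1.602e-19 * 3.94e+15 * 456 = 2.87822e-01 S/cm
Step 2: rho = 1 / sigma = 1 / 2.87822e-01 = 3.474 ohm*cm

3.474


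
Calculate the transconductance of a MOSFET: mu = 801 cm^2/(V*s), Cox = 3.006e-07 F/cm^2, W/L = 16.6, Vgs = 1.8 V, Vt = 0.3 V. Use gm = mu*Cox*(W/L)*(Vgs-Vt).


Step 1: Vov = Vgs - Vt = 1.8 - 0.3 = 1.5 V
Step 2: gm = mu * Cox * (W/L) * Vov
Step 3: gm = 801 * 3.006e-07 * 16.6 * 1.5 = 6.00e-03 S

6.00e-03


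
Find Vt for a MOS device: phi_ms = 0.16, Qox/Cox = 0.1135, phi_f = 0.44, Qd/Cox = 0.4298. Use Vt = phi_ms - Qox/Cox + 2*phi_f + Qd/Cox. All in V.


Step 1: Vt = phi_ms - Qox/Cox + 2*phi_f + Qd/Cox
Step 2: Vt = 0.16 - 0.1135 + 2*0.44 + 0.4298
Step 3: Vt = 0.16 - 0.1135 + 0.88 + 0.4298
Step 4: Vt = 1.3563 V

1.3563


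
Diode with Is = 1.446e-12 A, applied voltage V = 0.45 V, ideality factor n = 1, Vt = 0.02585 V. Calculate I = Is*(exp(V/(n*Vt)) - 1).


Step 1: V/(n*Vt) = 0.45/(1*0.02585) = 17.4081
Step 2: exp(17.4081) = 3.6328e+07
Step 3: I = 1.446e-12 * (3.6328e+07 - 1) = 5.25e-05 A

5.25e-05


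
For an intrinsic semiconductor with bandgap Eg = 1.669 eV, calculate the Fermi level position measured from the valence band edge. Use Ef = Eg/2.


Step 1: For an intrinsic semiconductor, the Fermi level sits at midgap.
Step 2: Ef = Eg / 2 = 1.669 / 2 = 0.8345 eV

0.8345


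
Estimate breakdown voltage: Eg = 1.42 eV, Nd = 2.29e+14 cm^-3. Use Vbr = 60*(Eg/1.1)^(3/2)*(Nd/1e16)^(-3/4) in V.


Step 1: Eg/1.1 = 1.42/1.1 = 1.290909
Step 2: (Eg/1.1)^1.5 = 1.290909^1.5 = 1.466707
Step 3: (Nd/1e16)^(-0.75) = (0.0229)^(-0.75) = 16.987262
Step 4: Vbr = 60 * 1.466707 * 16.987262 = 1494.9 V

1494.9


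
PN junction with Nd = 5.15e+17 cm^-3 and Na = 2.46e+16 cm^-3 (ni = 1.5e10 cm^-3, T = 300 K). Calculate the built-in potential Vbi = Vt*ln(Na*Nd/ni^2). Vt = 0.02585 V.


Step 1: Compute Na*Nd/ni^2 = 2.46e+16 * 5.15e+17 / (1.5e10)^2 = 5.6307e+13
Step 2: ln(5.6307e+13) = 31.6618
Step 3: Vbi = 0.02585 * 31.6618 = 0.818 V

0.818


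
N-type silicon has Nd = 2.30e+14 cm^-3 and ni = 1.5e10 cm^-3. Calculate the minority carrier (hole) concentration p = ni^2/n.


Step 1: Since Nd >> ni, n ≈ Nd = 2.30e+14 cm^-3
Step 2: p = ni^2 / n = (1.5e10)^2 / 2.30e+14
Step 3: p = 2.25e20 / 2.30e+14 = 9.78e+05 cm^-3

9.78e+05


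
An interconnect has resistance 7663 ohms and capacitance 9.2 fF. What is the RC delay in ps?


Step 1: tau = R * C
Step 2: tau = 7663 * 9.2 fF = 7663 * 9.2e-15 F
Step 3: tau = 7.04996e-11 s = 70.4996 ps

70.4996


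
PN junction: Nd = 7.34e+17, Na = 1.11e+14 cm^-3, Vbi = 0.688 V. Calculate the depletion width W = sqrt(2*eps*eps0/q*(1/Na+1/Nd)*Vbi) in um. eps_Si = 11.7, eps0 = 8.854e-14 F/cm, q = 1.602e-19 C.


Step 1: 1/Na + 1/Nd = 1/1.11e+14 + 1/7.34e+17 = 9.01037e-15
Step 2: 2*eps*eps0/q = 2*11.7*8.854e-14/1.602e-19 = 1.293281e+07
Step 3: W^2 = 1.293281e+07 * 9.01037e-15 * 0.688 = 8.01722e-08
Step 4: W = sqrt(8.01722e-08) = 2.831e-04 cm = 2.831 um

2.831


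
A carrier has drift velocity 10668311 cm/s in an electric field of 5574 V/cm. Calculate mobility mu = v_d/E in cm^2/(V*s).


Step 1: mu = v_d / E
Step 2: mu = 10668311 / 5574
Step 3: mu = 1913.94 cm^2/(V*s)

1913.94


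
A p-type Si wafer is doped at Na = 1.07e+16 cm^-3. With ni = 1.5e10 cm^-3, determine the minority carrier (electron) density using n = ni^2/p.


Step 1: Majority hole concentration p ≈ Na = 1.07e+16 cm^-3
Step 2: n = ni^2 / Na = (1.5e10)^2 / 1.07e+16
Step 3: n = 2.10e+04 cm^-3

2.10e+04


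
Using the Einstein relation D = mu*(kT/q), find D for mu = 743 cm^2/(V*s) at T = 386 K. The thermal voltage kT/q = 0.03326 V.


Step 1: D = mu * (kT/q)
Step 2: D = 743 * 0.03326
Step 3: D = 24.71 cm^2/s

24.71


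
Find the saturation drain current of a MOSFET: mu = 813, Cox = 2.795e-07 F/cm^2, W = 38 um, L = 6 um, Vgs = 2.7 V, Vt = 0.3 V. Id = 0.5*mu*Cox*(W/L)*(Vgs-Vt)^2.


Step 1: Overdrive voltage Vov = Vgs - Vt = 2.7 - 0.3 = 2.4 V
Step 2: W/L = 38/6 = 6.33333
Step 3: Id = 0.5 * 813 * 2.795e-07 * 6.33333 * 2.4^2
Step 4: Id = 4.14e-03 A

4.14e-03


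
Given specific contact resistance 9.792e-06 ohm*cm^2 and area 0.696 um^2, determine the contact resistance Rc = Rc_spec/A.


Step 1: Convert area to cm^2: 0.696 um^2 = 6.9600e-09 cm^2
Step 2: Rc = Rc_spec / A = 9.792e-06 / 6.9600e-09
Step 3: Rc = 1.41e+03 ohms

1.41e+03


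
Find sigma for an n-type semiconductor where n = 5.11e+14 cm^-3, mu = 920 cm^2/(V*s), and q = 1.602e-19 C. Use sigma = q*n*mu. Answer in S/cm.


Step 1: sigma = q * n * mu
Step 2: sigma = 1.602e-19 * 5.11e+14 * 920
Step 3: sigma = 7.531e-02 S/cm

7.531e-02


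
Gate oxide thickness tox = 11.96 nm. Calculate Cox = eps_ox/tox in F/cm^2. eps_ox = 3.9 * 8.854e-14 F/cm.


Step 1: eps_ox = 3.9 * 8.854e-14 = 3.45306e-13 F/cm
Step 2: tox in cm = 11.96 nm * 1e-7 = 1.1960e-06 cm
Step 3: Cox = 3.45306e-13 / 1.1960e-06 = 2.89e-07 F/cm^2

2.89e-07


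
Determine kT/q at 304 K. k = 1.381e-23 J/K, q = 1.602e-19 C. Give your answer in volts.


Step 1: kT = 1.381e-23 * 304 = 4.19824e-21 J
Step 2: Vt = kT/q = 4.19824e-21 / 1.602e-19
Step 3: Vt = 0.02621 V

0.02621


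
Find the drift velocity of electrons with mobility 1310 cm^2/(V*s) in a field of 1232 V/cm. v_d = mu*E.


Step 1: v_d = mu * E
Step 2: v_d = 1310 * 1232 = 1613920
Step 3: v_d = 1.61e+06 cm/s

1.61e+06


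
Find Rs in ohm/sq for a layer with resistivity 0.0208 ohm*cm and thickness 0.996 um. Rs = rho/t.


Step 1: Convert thickness to cm: t = 0.996 um = 9.9600e-05 cm
Step 2: Rs = rho / t = 0.0208 / 9.9600e-05
Step 3: Rs = 208.8 ohm/sq

208.8


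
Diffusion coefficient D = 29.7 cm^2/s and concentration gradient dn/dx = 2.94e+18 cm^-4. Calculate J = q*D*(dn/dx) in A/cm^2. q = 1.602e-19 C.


Step 1: J = q * D * (dn/dx)
Step 2: J = 1.602e-19 * 29.7 * 2.94e+18
Step 3: J = 1.40e+01 A/cm^2

1.40e+01


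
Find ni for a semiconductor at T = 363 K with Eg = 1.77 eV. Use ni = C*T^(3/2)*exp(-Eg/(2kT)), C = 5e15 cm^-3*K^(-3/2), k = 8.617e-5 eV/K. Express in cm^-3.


Step 1: Compute kT = 8.617e-5 * 363 = 0.03127971 eV
Step 2: Exponent = -Eg/(2kT) = -1.77/(2*0.03127971) = -28.29310
Step 3: T^(3/2) = 363^1.5 = 6916.08
Step 4: ni = 5e15 * 6916.08 * exp(-28.29310) = 1.78e+07 cm^-3

1.78e+07


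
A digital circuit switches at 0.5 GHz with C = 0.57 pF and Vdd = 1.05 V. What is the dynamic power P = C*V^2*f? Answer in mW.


Step 1: V^2 = 1.05^2 = 1.1025 V^2
Step 2: P = C*V^2*f = 0.57e-12 F * 1.1025 * 0.5e9 Hz
Step 3: P = 3.142125e-04 W
Step 4: P = 0.314 mW

0.314


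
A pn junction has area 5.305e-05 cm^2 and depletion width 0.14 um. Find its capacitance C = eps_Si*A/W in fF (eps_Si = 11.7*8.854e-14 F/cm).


Step 1: eps_Si = 11.7 * 8.854e-14 = 1.035918e-12 F/cm
Step 2: W in cm = 0.14 * 1e-4 = 1.40e-05 cm
Step 3: C = 1.035918e-12 * 5.305e-05 / 1.40e-05 = 3.925389e-12 F
Step 4: C = 3925.39 fF

3925.39


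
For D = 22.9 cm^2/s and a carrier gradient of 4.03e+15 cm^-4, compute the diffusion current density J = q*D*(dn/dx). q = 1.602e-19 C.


Step 1: J = q * D * (dn/dx)
Step 2: J = 1.602e-19 * 22.9 * 4.03e+15
Step 3: J = 1.48e-02 A/cm^2

1.48e-02


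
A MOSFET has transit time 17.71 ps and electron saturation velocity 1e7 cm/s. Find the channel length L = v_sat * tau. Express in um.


Step 1: tau in seconds = 17.71 ps * 1e-12 = 1.7710e-11 s
Step 2: L = v_sat * tau = 1e7 * 1.7710e-11 = 1.7710e-04 cm
Step 3: L in um = 1.7710e-04 * 1e4 = 1.771 um

1.771


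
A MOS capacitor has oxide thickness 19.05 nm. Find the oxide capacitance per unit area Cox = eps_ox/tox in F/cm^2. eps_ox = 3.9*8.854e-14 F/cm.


Step 1: eps_ox = 3.9 * 8.854e-14 = 3.45306e-13 F/cm
Step 2: tox in cm = 19.05 nm * 1e-7 = 1.9050e-06 cm
Step 3: Cox = 3.45306e-13 / 1.9050e-06 = 1.81e-07 F/cm^2

1.81e-07


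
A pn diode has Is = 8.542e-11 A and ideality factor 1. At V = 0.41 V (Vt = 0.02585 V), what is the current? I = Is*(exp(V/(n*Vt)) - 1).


Step 1: V/(n*Vt) = 0.41/(1*0.02585) = 15.8607
Step 2: exp(15.8607) = 7.7306e+06
Step 3: I = 8.542e-11 * (7.7306e+06 - 1) = 6.60e-04 A

6.60e-04


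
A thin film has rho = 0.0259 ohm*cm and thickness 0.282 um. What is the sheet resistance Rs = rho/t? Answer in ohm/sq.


Step 1: Convert thickness to cm: t = 0.282 um = 2.8200e-05 cm
Step 2: Rs = rho / t = 0.0259 / 2.8200e-05
Step 3: Rs = 918.4 ohm/sq

918.4


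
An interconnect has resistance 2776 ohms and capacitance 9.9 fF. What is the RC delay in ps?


Step 1: tau = R * C
Step 2: tau = 2776 * 9.9 fF = 2776 * 9.9e-15 F
Step 3: tau = 2.74824e-11 s = 27.4824 ps

27.4824


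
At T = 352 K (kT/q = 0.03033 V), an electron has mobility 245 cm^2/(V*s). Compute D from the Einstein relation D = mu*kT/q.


Step 1: D = mu * (kT/q)
Step 2: D = 245 * 0.03033
Step 3: D = 7.43 cm^2/s

7.43


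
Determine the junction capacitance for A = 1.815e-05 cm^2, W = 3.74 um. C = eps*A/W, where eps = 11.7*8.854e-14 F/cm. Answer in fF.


Step 1: eps_Si = 11.7 * 8.854e-14 = 1.035918e-12 F/cm
Step 2: W in cm = 3.74 * 1e-4 = 3.74e-04 cm
Step 3: C = 1.035918e-12 * 1.815e-05 / 3.74e-04 = 5.027249e-14 F
Step 4: C = 50.27 fF

50.27


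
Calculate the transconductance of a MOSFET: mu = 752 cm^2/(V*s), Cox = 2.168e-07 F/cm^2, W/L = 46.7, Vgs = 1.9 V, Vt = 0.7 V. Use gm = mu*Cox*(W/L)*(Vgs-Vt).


Step 1: Vov = Vgs - Vt = 1.9 - 0.7 = 1.2 V
Step 2: gm = mu * Cox * (W/L) * Vov
Step 3: gm = 752 * 2.168e-07 * 46.7 * 1.2 = 9.14e-03 S

9.14e-03


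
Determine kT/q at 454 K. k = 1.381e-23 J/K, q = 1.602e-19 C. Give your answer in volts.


Step 1: kT = 1.381e-23 * 454 = 6.26974e-21 J
Step 2: Vt = kT/q = 6.26974e-21 / 1.602e-19
Step 3: Vt = 0.03914 V

0.03914


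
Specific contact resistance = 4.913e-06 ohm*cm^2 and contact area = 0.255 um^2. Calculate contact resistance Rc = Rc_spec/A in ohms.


Step 1: Convert area to cm^2: 0.255 um^2 = 2.5500e-09 cm^2
Step 2: Rc = Rc_spec / A = 4.913e-06 / 2.5500e-09
Step 3: Rc = 1.93e+03 ohms

1.93e+03


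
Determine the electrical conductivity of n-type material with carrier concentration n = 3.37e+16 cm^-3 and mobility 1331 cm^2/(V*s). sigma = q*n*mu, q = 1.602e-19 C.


Step 1: sigma = q * n * mu
Step 2: sigma = 1.602e-19 * 3.37e+16 * 1331
Step 3: sigma = 7.186e+00 S/cm

7.186e+00


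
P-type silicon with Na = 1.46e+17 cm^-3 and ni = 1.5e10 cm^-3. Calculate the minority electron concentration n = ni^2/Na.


Step 1: Majority hole concentration p ≈ Na = 1.46e+17 cm^-3
Step 2: n = ni^2 / Na = (1.5e10)^2 / 1.46e+17
Step 3: n = 1.54e+03 cm^-3

1.54e+03


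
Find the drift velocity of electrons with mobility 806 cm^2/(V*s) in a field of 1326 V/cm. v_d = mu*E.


Step 1: v_d = mu * E
Step 2: v_d = 806 * 1326 = 1068756
Step 3: v_d = 1.07e+06 cm/s

1.07e+06


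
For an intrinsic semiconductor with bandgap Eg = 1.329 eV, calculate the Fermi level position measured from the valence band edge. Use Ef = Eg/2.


Step 1: For an intrinsic semiconductor, the Fermi level sits at midgap.
Step 2: Ef = Eg / 2 = 1.329 / 2 = 0.6645 eV

0.6645


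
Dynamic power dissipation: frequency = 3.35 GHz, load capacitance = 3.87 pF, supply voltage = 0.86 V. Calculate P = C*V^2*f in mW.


Step 1: V^2 = 0.86^2 = 0.7396 V^2
Step 2: P = C*V^2*f = 3.87e-12 F * 0.7396 * 3.35e9 Hz
Step 3: P = 9.5885442e-03 W
Step 4: P = 9.589 mW

9.589


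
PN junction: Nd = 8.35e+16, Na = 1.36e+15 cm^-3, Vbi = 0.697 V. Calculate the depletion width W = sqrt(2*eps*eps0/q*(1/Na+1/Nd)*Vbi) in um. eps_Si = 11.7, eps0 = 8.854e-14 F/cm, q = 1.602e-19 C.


Step 1: 1/Na + 1/Nd = 1/1.36e+15 + 1/8.35e+16 = 7.47270e-16
Step 2: 2*eps*eps0/q = 2*11.7*8.854e-14/1.602e-19 = 1.293281e+07
Step 3: W^2 = 1.293281e+07 * 7.47270e-16 * 0.697 = 6.73602e-09
Step 4: W = sqrt(6.73602e-09) = 8.207e-05 cm = 0.8207 um

0.8207


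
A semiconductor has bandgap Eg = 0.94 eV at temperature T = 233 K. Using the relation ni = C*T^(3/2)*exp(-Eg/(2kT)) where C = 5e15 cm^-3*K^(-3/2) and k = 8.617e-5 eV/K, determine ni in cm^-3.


Step 1: Compute kT = 8.617e-5 * 233 = 0.02007761 eV
Step 2: Exponent = -Eg/(2kT) = -0.94/(2*0.02007761) = -23.40916
Step 3: T^(3/2) = 233^1.5 = 3556.59
Step 4: ni = 5e15 * 3556.59 * exp(-23.40916) = 1.21e+09 cm^-3

1.21e+09


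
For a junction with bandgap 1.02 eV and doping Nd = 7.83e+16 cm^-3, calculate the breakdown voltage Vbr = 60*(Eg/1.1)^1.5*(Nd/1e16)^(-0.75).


Step 1: Eg/1.1 = 1.02/1.1 = 0.927273
Step 2: (Eg/1.1)^1.5 = 0.927273^1.5 = 0.892918
Step 3: (Nd/1e16)^(-0.75) = (7.83)^(-0.75) = 0.213638
Step 4: Vbr = 60 * 0.892918 * 0.213638 = 11.4 V

11.4


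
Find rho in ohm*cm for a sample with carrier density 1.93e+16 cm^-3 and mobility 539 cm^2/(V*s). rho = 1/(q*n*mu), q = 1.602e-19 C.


Step 1: sigma = q * n * mu = 1.602e-19 * 1.93e+16 * 539 = 1.66651e+00 S/cm
Step 2: rho = 1 / sigma = 1 / 1.66651e+00 = 0.6001 ohm*cm

0.6001


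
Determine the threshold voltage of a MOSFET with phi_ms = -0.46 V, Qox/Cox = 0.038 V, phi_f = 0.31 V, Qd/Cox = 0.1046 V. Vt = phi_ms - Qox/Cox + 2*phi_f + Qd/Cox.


Step 1: Vt = phi_ms - Qox/Cox + 2*phi_f + Qd/Cox
Step 2: Vt = -0.46 - 0.038 + 2*0.31 + 0.1046
Step 3: Vt = -0.46 - 0.038 + 0.62 + 0.1046
Step 4: Vt = 0.2266 V

0.2266


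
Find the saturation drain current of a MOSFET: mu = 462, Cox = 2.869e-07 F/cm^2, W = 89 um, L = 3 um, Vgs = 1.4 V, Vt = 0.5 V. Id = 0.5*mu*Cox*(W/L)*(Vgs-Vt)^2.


Step 1: Overdrive voltage Vov = Vgs - Vt = 1.4 - 0.5 = 0.9 V
Step 2: W/L = 89/3 = 29.6667
Step 3: Id = 0.5 * 462 * 2.869e-07 * 29.6667 * 0.9^2
Step 4: Id = 1.59e-03 A

1.59e-03


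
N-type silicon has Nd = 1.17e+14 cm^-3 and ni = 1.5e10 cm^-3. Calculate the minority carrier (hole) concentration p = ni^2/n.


Step 1: Since Nd >> ni, n ≈ Nd = 1.17e+14 cm^-3
Step 2: p = ni^2 / n = (1.5e10)^2 / 1.17e+14
Step 3: p = 2.25e20 / 1.17e+14 = 1.92e+06 cm^-3

1.92e+06


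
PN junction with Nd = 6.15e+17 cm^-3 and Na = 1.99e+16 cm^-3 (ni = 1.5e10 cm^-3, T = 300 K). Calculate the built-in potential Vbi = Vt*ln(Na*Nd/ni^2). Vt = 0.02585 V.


Step 1: Compute Na*Nd/ni^2 = 1.99e+16 * 6.15e+17 / (1.5e10)^2 = 5.4393e+13
Step 2: ln(5.4393e+13) = 31.6273
Step 3: Vbi = 0.02585 * 31.6273 = 0.818 V

0.818


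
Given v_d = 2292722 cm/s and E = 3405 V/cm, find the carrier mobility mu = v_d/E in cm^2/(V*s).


Step 1: mu = v_d / E
Step 2: mu = 2292722 / 3405
Step 3: mu = 673.34 cm^2/(V*s)

673.34


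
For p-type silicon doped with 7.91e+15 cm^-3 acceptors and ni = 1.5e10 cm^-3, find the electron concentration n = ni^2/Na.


Step 1: Majority hole concentration p ≈ Na = 7.91e+15 cm^-3
Step 2: n = ni^2 / Na = (1.5e10)^2 / 7.91e+15
Step 3: n = 2.84e+04 cm^-3

2.84e+04


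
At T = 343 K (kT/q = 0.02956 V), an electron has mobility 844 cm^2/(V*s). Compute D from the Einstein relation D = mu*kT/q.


Step 1: D = mu * (kT/q)
Step 2: D = 844 * 0.02956
Step 3: D = 24.95 cm^2/s

24.95


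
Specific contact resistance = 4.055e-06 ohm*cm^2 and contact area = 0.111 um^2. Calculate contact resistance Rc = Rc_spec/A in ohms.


Step 1: Convert area to cm^2: 0.111 um^2 = 1.1100e-09 cm^2
Step 2: Rc = Rc_spec / A = 4.055e-06 / 1.1100e-09
Step 3: Rc = 3.65e+03 ohms

3.65e+03


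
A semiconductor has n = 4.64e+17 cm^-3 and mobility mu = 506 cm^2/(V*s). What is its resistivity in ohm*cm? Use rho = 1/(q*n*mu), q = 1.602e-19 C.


Step 1: sigma = q * n * mu = 1.602e-19 * 4.64e+17 * 506 = 3.76124e+01 S/cm
Step 2: rho = 1 / sigma = 1 / 3.76124e+01 = 0.02659 ohm*cm

0.02659


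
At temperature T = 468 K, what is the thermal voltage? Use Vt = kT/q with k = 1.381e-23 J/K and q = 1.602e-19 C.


Step 1: kT = 1.381e-23 * 468 = 6.46308e-21 J
Step 2: Vt = kT/q = 6.46308e-21 / 1.602e-19
Step 3: Vt = 0.04034 V

0.04034


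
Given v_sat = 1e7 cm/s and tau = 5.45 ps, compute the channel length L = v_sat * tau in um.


Step 1: tau in seconds = 5.45 ps * 1e-12 = 5.4500e-12 s
Step 2: L = v_sat * tau = 1e7 * 5.4500e-12 = 5.4500e-05 cm
Step 3: L in um = 5.4500e-05 * 1e4 = 0.545 um

0.545
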